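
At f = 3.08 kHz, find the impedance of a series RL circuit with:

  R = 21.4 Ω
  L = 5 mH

Step 1 — Angular frequency: ω = 2π·f = 2π·3080 = 1.935e+04 rad/s.
Step 2 — Component impedances:
  R: Z = R = 21.4 Ω
  L: Z = jωL = j·1.935e+04·0.005 = 0 + j96.76 Ω
Step 3 — Series combination: Z_total = R + L = 21.4 + j96.76 Ω = 99.1∠77.5° Ω.

Z = 21.4 + j96.76 Ω = 99.1∠77.5° Ω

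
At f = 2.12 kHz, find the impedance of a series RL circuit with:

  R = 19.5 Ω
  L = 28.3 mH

Step 1 — Angular frequency: ω = 2π·f = 2π·2120 = 1.332e+04 rad/s.
Step 2 — Component impedances:
  R: Z = R = 19.5 Ω
  L: Z = jωL = j·1.332e+04·0.0283 = 0 + j377 Ω
Step 3 — Series combination: Z_total = R + L = 19.5 + j377 Ω = 377.5∠87.0° Ω.

Z = 19.5 + j377 Ω = 377.5∠87.0° Ω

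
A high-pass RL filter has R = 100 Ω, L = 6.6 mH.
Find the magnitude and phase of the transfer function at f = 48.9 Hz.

Step 1 — Angular frequency: ω = 2π·48.9 = 307.2 rad/s.
Step 2 — Transfer function: H(jω) = jωL/(R + jωL).
Step 3 — Numerator jωL = j·2.028; denominator R + jωL = 100 + j2.028.
Step 4 — H = 0.000411 + j0.02027.
Step 5 — Magnitude: |H| = 0.02027 (-33.9 dB); phase: φ = 88.8°.

|H| = 0.02027 (-33.9 dB), φ = 88.8°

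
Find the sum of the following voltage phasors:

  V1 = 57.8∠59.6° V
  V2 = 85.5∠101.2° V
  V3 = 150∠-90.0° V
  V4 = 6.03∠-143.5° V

Step 1 — Convert each phasor to rectangular form:
  V1 = 57.8·(cos(59.6°) + j·sin(59.6°)) = 29.25 + j49.85 V
  V2 = 85.5·(cos(101.2°) + j·sin(101.2°)) = -16.61 + j83.87 V
  V3 = 150·(cos(-90.0°) + j·sin(-90.0°)) = 0 - j150 V
  V4 = 6.03·(cos(-143.5°) + j·sin(-143.5°)) = -4.847 - j3.587 V
Step 2 — Sum components: V_total = 7.794 - j19.86 V.
Step 3 — Convert to polar: |V_total| = 21.34 V, ∠V_total = -68.6°.

V_total = 21.34∠-68.6° V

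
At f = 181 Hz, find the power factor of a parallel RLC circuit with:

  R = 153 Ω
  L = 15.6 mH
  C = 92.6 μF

Step 1 — Angular frequency: ω = 2π·f = 2π·181 = 1137 rad/s.
Step 2 — Component impedances:
  R: Z = R = 153 Ω
  L: Z = jωL = j·1137·0.0156 = 0 + j17.74 Ω
  C: Z = 1/(jωC) = -j/(ω·C) = 0 - j9.496 Ω
Step 3 — Parallel combination: 1/Z_total = 1/R + 1/L + 1/C; Z_total = 2.681 - j20.07 Ω = 20.25∠-82.4° Ω.
Step 4 — Power factor: PF = cos(φ) = Re(Z)/|Z| = 2.681/20.25 = 0.1324.
Step 5 — Type: Im(Z) = -20.07 ⇒ leading (phase φ = -82.4°).

PF = 0.1324 (leading, φ = -82.4°)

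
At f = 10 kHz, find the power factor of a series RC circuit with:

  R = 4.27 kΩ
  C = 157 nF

Step 1 — Angular frequency: ω = 2π·f = 2π·1e+04 = 6.283e+04 rad/s.
Step 2 — Component impedances:
  R: Z = R = 4270 Ω
  C: Z = 1/(jωC) = -j/(ω·C) = 0 - j101.4 Ω
Step 3 — Series combination: Z_total = R + C = 4270 - j101.4 Ω = 4271∠-1.4° Ω.
Step 4 — Power factor: PF = cos(φ) = Re(Z)/|Z| = 4270/4271.2 = 0.9997.
Step 5 — Type: Im(Z) = -101.4 ⇒ leading (phase φ = -1.4°).

PF = 0.9997 (leading, φ = -1.4°)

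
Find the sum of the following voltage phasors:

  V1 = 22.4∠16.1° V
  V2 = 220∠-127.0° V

Step 1 — Convert each phasor to rectangular form:
  V1 = 22.4·(cos(16.1°) + j·sin(16.1°)) = 21.52 + j6.212 V
  V2 = 220·(cos(-127.0°) + j·sin(-127.0°)) = -132.4 - j175.7 V
Step 2 — Sum components: V_total = -110.9 - j169.5 V.
Step 3 — Convert to polar: |V_total| = 202.5 V, ∠V_total = -123.2°.

V_total = 202.5∠-123.2° V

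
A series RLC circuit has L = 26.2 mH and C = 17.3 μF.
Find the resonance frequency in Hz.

Step 1 — Resonance condition Im(Z)=0 gives ω₀ = 1/√(LC).
Step 2 — ω₀ = 1/√(0.0262·1.73e-05) = 1485 rad/s.
Step 3 — f₀ = ω₀/(2π) = 236.4 Hz.

f₀ = 236.4 Hz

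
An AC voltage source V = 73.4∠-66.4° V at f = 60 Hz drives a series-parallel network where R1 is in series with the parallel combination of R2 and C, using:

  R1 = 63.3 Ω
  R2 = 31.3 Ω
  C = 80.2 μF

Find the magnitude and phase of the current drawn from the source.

Step 1 — Angular frequency: ω = 2π·f = 2π·60 = 377 rad/s.
Step 2 — Component impedances:
  R1: Z = R = 63.3 Ω
  R2: Z = R = 31.3 Ω
  C: Z = 1/(jωC) = -j/(ω·C) = 0 - j33.07 Ω
Step 3 — Parallel branch: R2 || C = 1/(1/R2 + 1/C) = 16.51 - j15.63 Ω.
Step 4 — Series with R1: Z_total = R1 + (R2 || C) = 79.81 - j15.63 Ω = 81.33∠-11.1° Ω.
Step 5 — Source phasor: V = 73.4∠-66.4° V = 29.39 - j67.26 V.
Step 6 — Ohm's law: I = V / Z_total = (29.39 - j67.26) / (79.81 - j15.63) = 0.5135 - j0.7422 A.
Step 7 — Convert to polar: |I| = 0.9025 A, ∠I = -55.3°.

I = 0.9025∠-55.3° A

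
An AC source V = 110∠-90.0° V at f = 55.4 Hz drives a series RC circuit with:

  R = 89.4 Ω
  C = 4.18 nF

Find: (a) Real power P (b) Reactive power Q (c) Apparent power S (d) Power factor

Step 1 — Angular frequency: ω = 2π·f = 2π·55.4 = 348.1 rad/s.
Step 2 — Component impedances:
  R: Z = R = 89.4 Ω
  C: Z = 1/(jωC) = -j/(ω·C) = 0 - j6.873e+05 Ω
Step 3 — Series combination: Z_total = R + C = 89.4 - j6.873e+05 Ω = 6.873e+05∠-90.0° Ω.
Step 4 — Source phasor: V = 110∠-90.0° V = 0 - j110 V.
Step 5 — Current: I = V / Z = 0.0001601 - j2.082e-08 A = 0.0001601∠-0.0° A.
Step 6 — Complex power: S = V·I* = 2.29e-06 - j0.01761 VA.
Step 7 — Real power: P = Re(S) = 2.29e-06 W.
Step 8 — Reactive power: Q = Im(S) = -0.01761 VAR.
Step 9 — Apparent power: |S| = 0.01761 VA.
Step 10 — Power factor: PF = P/|S| = 0.0001301 (leading).

(a) P = 2.29e-06 W  (b) Q = -0.01761 VAR  (c) S = 0.01761 VA  (d) PF = 0.0001301 (leading)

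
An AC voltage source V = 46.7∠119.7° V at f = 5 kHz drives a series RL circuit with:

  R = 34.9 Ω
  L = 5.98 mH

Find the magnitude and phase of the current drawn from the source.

Step 1 — Angular frequency: ω = 2π·f = 2π·5000 = 3.142e+04 rad/s.
Step 2 — Component impedances:
  R: Z = R = 34.9 Ω
  L: Z = jωL = j·3.142e+04·0.00598 = 0 + j187.9 Ω
Step 3 — Series combination: Z_total = R + L = 34.9 + j187.9 Ω = 191.1∠79.5° Ω.
Step 4 — Source phasor: V = 46.7∠119.7° V = -23.14 + j40.57 V.
Step 5 — Ohm's law: I = V / Z_total = (-23.14 + j40.57) / (34.9 + j187.9) = 0.1866 + j0.1578 A.
Step 6 — Convert to polar: |I| = 0.2444 A, ∠I = 40.2°.

I = 0.2444∠40.2° A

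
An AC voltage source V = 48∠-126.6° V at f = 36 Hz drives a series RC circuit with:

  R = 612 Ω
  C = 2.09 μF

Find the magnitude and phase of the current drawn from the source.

Step 1 — Angular frequency: ω = 2π·f = 2π·36 = 226.2 rad/s.
Step 2 — Component impedances:
  R: Z = R = 612 Ω
  C: Z = 1/(jωC) = -j/(ω·C) = 0 - j2115 Ω
Step 3 — Series combination: Z_total = R + C = 612 - j2115 Ω = 2202∠-73.9° Ω.
Step 4 — Source phasor: V = 48∠-126.6° V = -28.62 - j38.54 V.
Step 5 — Ohm's law: I = V / Z_total = (-28.62 - j38.54) / (612 - j2115) = 0.0132 - j0.01735 A.
Step 6 — Convert to polar: |I| = 0.0218 A, ∠I = -52.7°.

I = 0.0218∠-52.7° A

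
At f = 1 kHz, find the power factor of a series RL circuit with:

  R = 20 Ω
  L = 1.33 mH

Step 1 — Angular frequency: ω = 2π·f = 2π·1000 = 6283 rad/s.
Step 2 — Component impedances:
  R: Z = R = 20 Ω
  L: Z = jωL = j·6283·0.00133 = 0 + j8.357 Ω
Step 3 — Series combination: Z_total = R + L = 20 + j8.357 Ω = 21.68∠22.7° Ω.
Step 4 — Power factor: PF = cos(φ) = Re(Z)/|Z| = 20/21.676 = 0.9227.
Step 5 — Type: Im(Z) = 8.357 ⇒ lagging (phase φ = 22.7°).

PF = 0.9227 (lagging, φ = 22.7°)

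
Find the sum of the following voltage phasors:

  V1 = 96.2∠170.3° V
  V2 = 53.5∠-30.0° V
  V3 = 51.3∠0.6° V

Step 1 — Convert each phasor to rectangular form:
  V1 = 96.2·(cos(170.3°) + j·sin(170.3°)) = -94.82 + j16.21 V
  V2 = 53.5·(cos(-30.0°) + j·sin(-30.0°)) = 46.33 - j26.75 V
  V3 = 51.3·(cos(0.6°) + j·sin(0.6°)) = 51.3 + j0.5372 V
Step 2 — Sum components: V_total = 2.805 - j10 V.
Step 3 — Convert to polar: |V_total| = 10.39 V, ∠V_total = -74.3°.

V_total = 10.39∠-74.3° V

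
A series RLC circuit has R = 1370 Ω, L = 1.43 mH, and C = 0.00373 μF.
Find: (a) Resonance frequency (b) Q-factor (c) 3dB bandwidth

Step 1 — Resonance: ω₀ = 1/√(LC) = 1/√(0.00143·3.73e-09) = 4.33e+05 rad/s.
Step 2 — f₀ = ω₀/(2π) = 6.891e+04 Hz.
Step 3 — Series Q: Q = ω₀L/R = 4.33e+05·0.00143/1370 = 0.452.
Step 4 — Bandwidth: Δω = ω₀/Q = 9.58e+05 rad/s; BW = Δω/(2π) = 1.525e+05 Hz.

(a) f₀ = 6.891e+04 Hz  (b) Q = 0.452  (c) BW = 1.525e+05 Hz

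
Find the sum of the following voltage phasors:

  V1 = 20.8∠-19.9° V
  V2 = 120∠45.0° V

Step 1 — Convert each phasor to rectangular form:
  V1 = 20.8·(cos(-19.9°) + j·sin(-19.9°)) = 19.56 - j7.08 V
  V2 = 120·(cos(45.0°) + j·sin(45.0°)) = 84.85 + j84.85 V
Step 2 — Sum components: V_total = 104.4 + j77.77 V.
Step 3 — Convert to polar: |V_total| = 130.2 V, ∠V_total = 36.7°.

V_total = 130.2∠36.7° V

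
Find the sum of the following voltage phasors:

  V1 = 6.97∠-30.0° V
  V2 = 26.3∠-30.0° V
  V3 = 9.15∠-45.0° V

Step 1 — Convert each phasor to rectangular form:
  V1 = 6.97·(cos(-30.0°) + j·sin(-30.0°)) = 6.036 - j3.485 V
  V2 = 26.3·(cos(-30.0°) + j·sin(-30.0°)) = 22.78 - j13.15 V
  V3 = 9.15·(cos(-45.0°) + j·sin(-45.0°)) = 6.47 - j6.47 V
Step 2 — Sum components: V_total = 35.28 - j23.11 V.
Step 3 — Convert to polar: |V_total| = 42.17 V, ∠V_total = -33.2°.

V_total = 42.17∠-33.2° V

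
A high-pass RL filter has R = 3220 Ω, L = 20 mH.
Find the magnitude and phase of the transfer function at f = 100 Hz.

Step 1 — Angular frequency: ω = 2π·100 = 628.3 rad/s.
Step 2 — Transfer function: H(jω) = jωL/(R + jωL).
Step 3 — Numerator jωL = j·12.57; denominator R + jωL = 3220 + j12.57.
Step 4 — H = 1.523e-05 + j0.003903.
Step 5 — Magnitude: |H| = 0.003903 (-48.2 dB); phase: φ = 89.8°.

|H| = 0.003903 (-48.2 dB), φ = 89.8°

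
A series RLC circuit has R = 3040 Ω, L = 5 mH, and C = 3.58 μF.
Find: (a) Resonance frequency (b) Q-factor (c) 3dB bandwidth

Step 1 — Resonance condition Im(Z)=0 gives ω₀ = 1/√(LC).
Step 2 — ω₀ = 1/√(0.005·3.58e-06) = 7474 rad/s.
Step 3 — f₀ = ω₀/(2π) = 1190 Hz.
Step 4 — Series Q: Q = ω₀L/R = 7474·0.005/3040 = 0.01229.
Step 5 — 3dB bandwidth: Δω = ω₀/Q = 6.08e+05 rad/s; BW = Δω/(2π) = 9.677e+04 Hz.

(a) f₀ = 1190 Hz  (b) Q = 0.01229  (c) BW = 9.677e+04 Hz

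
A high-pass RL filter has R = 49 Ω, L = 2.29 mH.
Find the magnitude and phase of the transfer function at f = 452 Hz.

Step 1 — Angular frequency: ω = 2π·452 = 2840 rad/s.
Step 2 — Transfer function: H(jω) = jωL/(R + jωL).
Step 3 — Numerator jωL = j·6.504; denominator R + jωL = 49 + j6.504.
Step 4 — H = 0.01731 + j0.1304.
Step 5 — Magnitude: |H| = 0.1316 (-17.6 dB); phase: φ = 82.4°.

|H| = 0.1316 (-17.6 dB), φ = 82.4°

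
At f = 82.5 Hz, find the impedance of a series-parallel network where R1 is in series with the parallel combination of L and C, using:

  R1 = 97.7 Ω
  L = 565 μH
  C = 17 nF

Step 1 — Angular frequency: ω = 2π·f = 2π·82.5 = 518.4 rad/s.
Step 2 — Component impedances:
  R1: Z = R = 97.7 Ω
  L: Z = jωL = j·518.4·0.000565 = 0 + j0.2929 Ω
  C: Z = 1/(jωC) = -j/(ω·C) = 0 - j1.135e+05 Ω
Step 3 — Parallel branch: L || C = 1/(1/L + 1/C) = 0 + j0.2929 Ω.
Step 4 — Series with R1: Z_total = R1 + (L || C) = 97.7 + j0.2929 Ω = 97.7∠0.2° Ω.

Z = 97.7 + j0.2929 Ω = 97.7∠0.2° Ω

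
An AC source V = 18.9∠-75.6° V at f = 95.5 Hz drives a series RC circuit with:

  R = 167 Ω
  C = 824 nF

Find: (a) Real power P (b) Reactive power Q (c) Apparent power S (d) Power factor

Step 1 — Angular frequency: ω = 2π·f = 2π·95.5 = 600 rad/s.
Step 2 — Component impedances:
  R: Z = R = 167 Ω
  C: Z = 1/(jωC) = -j/(ω·C) = 0 - j2023 Ω
Step 3 — Series combination: Z_total = R + C = 167 - j2023 Ω = 2029∠-85.3° Ω.
Step 4 — Source phasor: V = 18.9∠-75.6° V = 4.7 - j18.31 V.
Step 5 — Current: I = V / Z = 0.009181 + j0.001566 A = 0.009313∠9.7° A.
Step 6 — Complex power: S = V·I* = 0.01448 - j0.1754 VA.
Step 7 — Real power: P = Re(S) = 0.01448 W.
Step 8 — Reactive power: Q = Im(S) = -0.1754 VAR.
Step 9 — Apparent power: |S| = 0.176 VA.
Step 10 — Power factor: PF = P/|S| = 0.08229 (leading).

(a) P = 0.01448 W  (b) Q = -0.1754 VAR  (c) S = 0.176 VA  (d) PF = 0.08229 (leading)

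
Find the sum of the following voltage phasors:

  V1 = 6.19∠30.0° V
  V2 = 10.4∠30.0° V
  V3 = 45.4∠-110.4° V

Step 1 — Convert each phasor to rectangular form:
  V1 = 6.19·(cos(30.0°) + j·sin(30.0°)) = 5.361 + j3.095 V
  V2 = 10.4·(cos(30.0°) + j·sin(30.0°)) = 9.007 + j5.2 V
  V3 = 45.4·(cos(-110.4°) + j·sin(-110.4°)) = -15.83 - j42.55 V
Step 2 — Sum components: V_total = -1.458 - j34.26 V.
Step 3 — Convert to polar: |V_total| = 34.29 V, ∠V_total = -92.4°.

V_total = 34.29∠-92.4° V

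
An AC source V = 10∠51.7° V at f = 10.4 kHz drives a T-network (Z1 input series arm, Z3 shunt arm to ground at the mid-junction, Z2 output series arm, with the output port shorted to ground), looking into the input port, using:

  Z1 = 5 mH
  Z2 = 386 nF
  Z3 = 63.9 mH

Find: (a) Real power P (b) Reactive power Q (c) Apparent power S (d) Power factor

Step 1 — Angular frequency: ω = 2π·f = 2π·1.04e+04 = 6.535e+04 rad/s.
Step 2 — Component impedances:
  Z1: Z = jωL = j·6.535e+04·0.005 = 0 + j326.7 Ω
  Z2: Z = 1/(jωC) = -j/(ω·C) = 0 - j39.65 Ω
  Z3: Z = jωL = j·6.535e+04·0.0639 = 0 + j4176 Ω
Step 3 — With the output port shorted to ground, the output series arm Z2 runs from the junction to ground; the shunt arm Z3 also runs from the junction to ground. They appear in parallel: Z3 || Z2 = 0 - j40.03 Ω.
Step 4 — Series with input arm Z1: Z_in = Z1 + (Z3 || Z2) = 0 + j286.7 Ω = 286.7∠90.0° Ω.
Step 5 — Source phasor: V = 10∠51.7° V = 6.198 + j7.848 V.
Step 6 — Current: I = V / Z = 0.02737 - j0.02162 A = 0.03488∠-38.3° A.
Step 7 — Complex power: S = V·I* = 0 + j0.3488 VA.
Step 8 — Real power: P = Re(S) = 0 W.
Step 9 — Reactive power: Q = Im(S) = 0.3488 VAR.
Step 10 — Apparent power: |S| = 0.3488 VA.
Step 11 — Power factor: PF = P/|S| = 0 (lagging).

(a) P = 0 W  (b) Q = 0.3488 VAR  (c) S = 0.3488 VA  (d) PF = 0 (lagging)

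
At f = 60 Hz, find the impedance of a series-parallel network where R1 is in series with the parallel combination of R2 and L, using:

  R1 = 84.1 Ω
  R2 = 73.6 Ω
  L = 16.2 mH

Step 1 — Angular frequency: ω = 2π·f = 2π·60 = 377 rad/s.
Step 2 — Component impedances:
  R1: Z = R = 84.1 Ω
  R2: Z = R = 73.6 Ω
  L: Z = jωL = j·377·0.0162 = 0 + j6.107 Ω
Step 3 — Parallel branch: R2 || L = 1/(1/R2 + 1/L) = 0.5033 + j6.065 Ω.
Step 4 — Series with R1: Z_total = R1 + (R2 || L) = 84.6 + j6.065 Ω = 84.82∠4.1° Ω.

Z = 84.6 + j6.065 Ω = 84.82∠4.1° Ω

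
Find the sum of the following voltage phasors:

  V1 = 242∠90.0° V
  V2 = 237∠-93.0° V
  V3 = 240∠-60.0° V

Step 1 — Convert each phasor to rectangular form:
  V1 = 242·(cos(90.0°) + j·sin(90.0°)) = 0 + j242 V
  V2 = 237·(cos(-93.0°) + j·sin(-93.0°)) = -12.4 - j236.7 V
  V3 = 240·(cos(-60.0°) + j·sin(-60.0°)) = 120 - j207.8 V
Step 2 — Sum components: V_total = 107.6 - j202.5 V.
Step 3 — Convert to polar: |V_total| = 229.3 V, ∠V_total = -62.0°.

V_total = 229.3∠-62.0° V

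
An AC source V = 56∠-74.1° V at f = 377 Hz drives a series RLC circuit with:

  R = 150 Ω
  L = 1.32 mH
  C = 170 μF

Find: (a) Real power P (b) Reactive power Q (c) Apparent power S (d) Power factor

Step 1 — Angular frequency: ω = 2π·f = 2π·377 = 2369 rad/s.
Step 2 — Component impedances:
  R: Z = R = 150 Ω
  L: Z = jωL = j·2369·0.00132 = 0 + j3.127 Ω
  C: Z = 1/(jωC) = -j/(ω·C) = 0 - j2.483 Ω
Step 3 — Series combination: Z_total = R + L + C = 150 + j0.6435 Ω = 150∠0.2° Ω.
Step 4 — Source phasor: V = 56∠-74.1° V = 15.34 - j53.86 V.
Step 5 — Current: I = V / Z = 0.1007 - j0.3595 A = 0.3733∠-74.3° A.
Step 6 — Complex power: S = V·I* = 20.91 + j0.08968 VA.
Step 7 — Real power: P = Re(S) = 20.91 W.
Step 8 — Reactive power: Q = Im(S) = 0.08968 VAR.
Step 9 — Apparent power: |S| = 20.91 VA.
Step 10 — Power factor: PF = P/|S| = 1 (lagging).

(a) P = 20.91 W  (b) Q = 0.08968 VAR  (c) S = 20.91 VA  (d) PF = 1 (lagging)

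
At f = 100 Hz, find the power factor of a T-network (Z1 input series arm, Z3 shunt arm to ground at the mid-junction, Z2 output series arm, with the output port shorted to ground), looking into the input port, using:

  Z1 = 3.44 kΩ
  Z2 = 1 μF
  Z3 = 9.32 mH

Step 1 — Angular frequency: ω = 2π·f = 2π·100 = 628.3 rad/s.
Step 2 — Component impedances:
  Z1: Z = R = 3440 Ω
  Z2: Z = 1/(jωC) = -j/(ω·C) = 0 - j1592 Ω
  Z3: Z = jωL = j·628.3·0.00932 = 0 + j5.856 Ω
Step 3 — With the output port shorted to ground, the output series arm Z2 runs from the junction to ground; the shunt arm Z3 also runs from the junction to ground. They appear in parallel: Z3 || Z2 = 0 + j5.878 Ω.
Step 4 — Series with input arm Z1: Z_in = Z1 + (Z3 || Z2) = 3440 + j5.878 Ω = 3440∠0.1° Ω.
Step 5 — Power factor: PF = cos(φ) = Re(Z)/|Z| = 3440/3440 = 1.
Step 6 — Type: Im(Z) = 5.878 ⇒ lagging (phase φ = 0.1°).

PF = 1 (lagging, φ = 0.1°)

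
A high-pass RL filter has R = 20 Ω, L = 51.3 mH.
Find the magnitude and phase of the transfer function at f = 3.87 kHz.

Step 1 — Angular frequency: ω = 2π·3870 = 2.432e+04 rad/s.
Step 2 — Transfer function: H(jω) = jωL/(R + jωL).
Step 3 — Numerator jωL = j·1247; denominator R + jωL = 20 + j1247.
Step 4 — H = 0.9997 + j0.01603.
Step 5 — Magnitude: |H| = 0.9999 (-0.0 dB); phase: φ = 0.9°.

|H| = 0.9999 (-0.0 dB), φ = 0.9°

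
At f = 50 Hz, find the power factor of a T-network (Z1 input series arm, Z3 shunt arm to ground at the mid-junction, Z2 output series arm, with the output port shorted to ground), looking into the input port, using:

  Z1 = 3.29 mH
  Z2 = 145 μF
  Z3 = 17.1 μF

Step 1 — Angular frequency: ω = 2π·f = 2π·50 = 314.2 rad/s.
Step 2 — Component impedances:
  Z1: Z = jωL = j·314.2·0.00329 = 0 + j1.034 Ω
  Z2: Z = 1/(jωC) = -j/(ω·C) = 0 - j21.95 Ω
  Z3: Z = 1/(jωC) = -j/(ω·C) = 0 - j186.1 Ω
Step 3 — With the output port shorted to ground, the output series arm Z2 runs from the junction to ground; the shunt arm Z3 also runs from the junction to ground. They appear in parallel: Z3 || Z2 = 0 - j19.64 Ω.
Step 4 — Series with input arm Z1: Z_in = Z1 + (Z3 || Z2) = 0 - j18.6 Ω = 18.6∠-90.0° Ω.
Step 5 — Power factor: PF = cos(φ) = Re(Z)/|Z| = 0/18.6 = 0.
Step 6 — Type: Im(Z) = -18.6 ⇒ leading (phase φ = -90.0°).

PF = 0 (leading, φ = -90.0°)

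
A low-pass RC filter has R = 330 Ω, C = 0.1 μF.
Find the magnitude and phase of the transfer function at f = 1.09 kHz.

Step 1 — Angular frequency: ω = 2π·1090 = 6849 rad/s.
Step 2 — Transfer function: H(jω) = 1/(1 + jωRC).
Step 3 — Denominator: 1 + jωRC = 1 + j·6849·330·1e-07 = 1 + j0.226.
Step 4 — H = 0.9514 - j0.215.
Step 5 — Magnitude: |H| = 0.9754 (-0.2 dB); phase: φ = -12.7°.

|H| = 0.9754 (-0.2 dB), φ = -12.7°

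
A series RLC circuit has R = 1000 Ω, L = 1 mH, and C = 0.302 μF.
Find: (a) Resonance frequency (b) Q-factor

Step 1 — Resonance condition Im(Z)=0 gives ω₀ = 1/√(LC).
Step 2 — ω₀ = 1/√(0.001·3.02e-07) = 5.754e+04 rad/s.
Step 3 — f₀ = ω₀/(2π) = 9158 Hz.
Step 4 — Series Q: Q = ω₀L/R = 5.754e+04·0.001/1000 = 0.05754.

(a) f₀ = 9158 Hz  (b) Q = 0.05754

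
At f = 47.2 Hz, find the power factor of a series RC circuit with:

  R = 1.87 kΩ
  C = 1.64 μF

Step 1 — Angular frequency: ω = 2π·f = 2π·47.2 = 296.6 rad/s.
Step 2 — Component impedances:
  R: Z = R = 1870 Ω
  C: Z = 1/(jωC) = -j/(ω·C) = 0 - j2056 Ω
Step 3 — Series combination: Z_total = R + C = 1870 - j2056 Ω = 2779∠-47.7° Ω.
Step 4 — Power factor: PF = cos(φ) = Re(Z)/|Z| = 1870/2779.3 = 0.6728.
Step 5 — Type: Im(Z) = -2056 ⇒ leading (phase φ = -47.7°).

PF = 0.6728 (leading, φ = -47.7°)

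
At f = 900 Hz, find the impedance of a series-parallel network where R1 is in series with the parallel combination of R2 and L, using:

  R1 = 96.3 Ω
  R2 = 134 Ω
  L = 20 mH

Step 1 — Angular frequency: ω = 2π·f = 2π·900 = 5655 rad/s.
Step 2 — Component impedances:
  R1: Z = R = 96.3 Ω
  R2: Z = R = 134 Ω
  L: Z = jωL = j·5655·0.02 = 0 + j113.1 Ω
Step 3 — Parallel branch: R2 || L = 1/(1/R2 + 1/L) = 55.75 + j66.05 Ω.
Step 4 — Series with R1: Z_total = R1 + (R2 || L) = 152 + j66.05 Ω = 165.8∠23.5° Ω.

Z = 152 + j66.05 Ω = 165.8∠23.5° Ω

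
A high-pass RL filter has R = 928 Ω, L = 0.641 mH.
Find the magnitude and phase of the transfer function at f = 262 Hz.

Step 1 — Angular frequency: ω = 2π·262 = 1646 rad/s.
Step 2 — Transfer function: H(jω) = jωL/(R + jωL).
Step 3 — Numerator jωL = j·1.055; denominator R + jωL = 928 + j1.055.
Step 4 — H = 1.293e-06 + j0.001137.
Step 5 — Magnitude: |H| = 0.001137 (-58.9 dB); phase: φ = 89.9°.

|H| = 0.001137 (-58.9 dB), φ = 89.9°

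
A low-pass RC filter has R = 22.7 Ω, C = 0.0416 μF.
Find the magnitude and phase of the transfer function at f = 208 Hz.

Step 1 — Angular frequency: ω = 2π·208 = 1307 rad/s.
Step 2 — Transfer function: H(jω) = 1/(1 + jωRC).
Step 3 — Denominator: 1 + jωRC = 1 + j·1307·22.7·4.16e-08 = 1 + j0.001234.
Step 4 — H = 1 - j0.001234.
Step 5 — Magnitude: |H| = 1 (-0.0 dB); phase: φ = -0.1°.

|H| = 1 (-0.0 dB), φ = -0.1°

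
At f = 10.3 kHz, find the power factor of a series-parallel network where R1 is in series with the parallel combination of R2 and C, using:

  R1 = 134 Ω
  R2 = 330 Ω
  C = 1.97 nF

Step 1 — Angular frequency: ω = 2π·f = 2π·1.03e+04 = 6.472e+04 rad/s.
Step 2 — Component impedances:
  R1: Z = R = 134 Ω
  R2: Z = R = 330 Ω
  C: Z = 1/(jωC) = -j/(ω·C) = 0 - j7844 Ω
Step 3 — Parallel branch: R2 || C = 1/(1/R2 + 1/C) = 329.4 - j13.86 Ω.
Step 4 — Series with R1: Z_total = R1 + (R2 || C) = 463.4 - j13.86 Ω = 463.6∠-1.7° Ω.
Step 5 — Power factor: PF = cos(φ) = Re(Z)/|Z| = 463.4/463.6 = 0.9996.
Step 6 — Type: Im(Z) = -13.86 ⇒ leading (phase φ = -1.7°).

PF = 0.9996 (leading, φ = -1.7°)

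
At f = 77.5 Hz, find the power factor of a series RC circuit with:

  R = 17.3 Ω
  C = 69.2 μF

Step 1 — Angular frequency: ω = 2π·f = 2π·77.5 = 486.9 rad/s.
Step 2 — Component impedances:
  R: Z = R = 17.3 Ω
  C: Z = 1/(jωC) = -j/(ω·C) = 0 - j29.68 Ω
Step 3 — Series combination: Z_total = R + C = 17.3 - j29.68 Ω = 34.35∠-59.8° Ω.
Step 4 — Power factor: PF = cos(φ) = Re(Z)/|Z| = 17.3/34.35 = 0.5036.
Step 5 — Type: Im(Z) = -29.68 ⇒ leading (phase φ = -59.8°).

PF = 0.5036 (leading, φ = -59.8°)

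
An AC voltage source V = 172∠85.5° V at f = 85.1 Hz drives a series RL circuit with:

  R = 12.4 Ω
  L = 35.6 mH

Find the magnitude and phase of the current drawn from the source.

Step 1 — Angular frequency: ω = 2π·f = 2π·85.1 = 534.7 rad/s.
Step 2 — Component impedances:
  R: Z = R = 12.4 Ω
  L: Z = jωL = j·534.7·0.0356 = 0 + j19.04 Ω
Step 3 — Series combination: Z_total = R + L = 12.4 + j19.04 Ω = 22.72∠56.9° Ω.
Step 4 — Source phasor: V = 172∠85.5° V = 13.49 + j171.5 V.
Step 5 — Ohm's law: I = V / Z_total = (13.49 + j171.5) / (12.4 + j19.04) = 6.649 + j3.622 A.
Step 6 — Convert to polar: |I| = 7.571 A, ∠I = 28.6°.

I = 7.571∠28.6° A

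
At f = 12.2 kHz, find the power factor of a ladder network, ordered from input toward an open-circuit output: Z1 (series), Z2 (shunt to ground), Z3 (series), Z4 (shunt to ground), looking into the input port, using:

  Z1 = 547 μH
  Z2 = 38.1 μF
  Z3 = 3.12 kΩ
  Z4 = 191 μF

Step 1 — Angular frequency: ω = 2π·f = 2π·1.22e+04 = 7.665e+04 rad/s.
Step 2 — Component impedances:
  Z1: Z = jωL = j·7.665e+04·0.000547 = 0 + j41.93 Ω
  Z2: Z = 1/(jωC) = -j/(ω·C) = 0 - j0.3424 Ω
  Z3: Z = R = 3120 Ω
  Z4: Z = 1/(jωC) = -j/(ω·C) = 0 - j0.0683 Ω
Step 3 — Ladder network (open output): work backward from the far end, alternating series and parallel combinations. Z_in = 3.758e-05 + j41.59 Ω = 41.59∠90.0° Ω.
Step 4 — Power factor: PF = cos(φ) = Re(Z)/|Z| = 3.7576e-05/41.588 = 9.035e-07.
Step 5 — Type: Im(Z) = 41.59 ⇒ lagging (phase φ = 90.0°).

PF = 9.035e-07 (lagging, φ = 90.0°)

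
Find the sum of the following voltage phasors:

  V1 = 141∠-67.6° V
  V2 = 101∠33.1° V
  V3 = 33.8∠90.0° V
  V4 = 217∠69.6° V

Step 1 — Convert each phasor to rectangular form:
  V1 = 141·(cos(-67.6°) + j·sin(-67.6°)) = 53.73 - j130.4 V
  V2 = 101·(cos(33.1°) + j·sin(33.1°)) = 84.61 + j55.16 V
  V3 = 33.8·(cos(90.0°) + j·sin(90.0°)) = 0 + j33.8 V
  V4 = 217·(cos(69.6°) + j·sin(69.6°)) = 75.64 + j203.4 V
Step 2 — Sum components: V_total = 214 + j162 V.
Step 3 — Convert to polar: |V_total| = 268.4 V, ∠V_total = 37.1°.

V_total = 268.4∠37.1° V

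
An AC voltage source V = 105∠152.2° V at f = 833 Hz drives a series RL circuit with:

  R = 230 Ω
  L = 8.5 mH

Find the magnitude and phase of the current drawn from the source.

Step 1 — Angular frequency: ω = 2π·f = 2π·833 = 5234 rad/s.
Step 2 — Component impedances:
  R: Z = R = 230 Ω
  L: Z = jωL = j·5234·0.0085 = 0 + j44.49 Ω
Step 3 — Series combination: Z_total = R + L = 230 + j44.49 Ω = 234.3∠10.9° Ω.
Step 4 — Source phasor: V = 105∠152.2° V = -92.88 + j48.97 V.
Step 5 — Ohm's law: I = V / Z_total = (-92.88 + j48.97) / (230 + j44.49) = -0.3496 + j0.2805 A.
Step 6 — Convert to polar: |I| = 0.4482 A, ∠I = 141.3°.

I = 0.4482∠141.3° A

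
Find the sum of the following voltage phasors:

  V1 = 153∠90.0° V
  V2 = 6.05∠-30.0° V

Step 1 — Convert each phasor to rectangular form:
  V1 = 153·(cos(90.0°) + j·sin(90.0°)) = 0 + j153 V
  V2 = 6.05·(cos(-30.0°) + j·sin(-30.0°)) = 5.239 - j3.025 V
Step 2 — Sum components: V_total = 5.239 + j150 V.
Step 3 — Convert to polar: |V_total| = 150.1 V, ∠V_total = 88.0°.

V_total = 150.1∠88.0° V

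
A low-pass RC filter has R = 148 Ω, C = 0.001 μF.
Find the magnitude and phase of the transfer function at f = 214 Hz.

Step 1 — Angular frequency: ω = 2π·214 = 1345 rad/s.
Step 2 — Transfer function: H(jω) = 1/(1 + jωRC).
Step 3 — Denominator: 1 + jωRC = 1 + j·1345·148·1e-09 = 1 + j0.000199.
Step 4 — H = 1 - j0.000199.
Step 5 — Magnitude: |H| = 1 (-0.0 dB); phase: φ = -0.0°.

|H| = 1 (-0.0 dB), φ = -0.0°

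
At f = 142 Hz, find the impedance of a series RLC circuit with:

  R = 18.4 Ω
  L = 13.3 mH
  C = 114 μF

Step 1 — Angular frequency: ω = 2π·f = 2π·142 = 892.2 rad/s.
Step 2 — Component impedances:
  R: Z = R = 18.4 Ω
  L: Z = jωL = j·892.2·0.0133 = 0 + j11.87 Ω
  C: Z = 1/(jωC) = -j/(ω·C) = 0 - j9.832 Ω
Step 3 — Series combination: Z_total = R + L + C = 18.4 + j2.035 Ω = 18.51∠6.3° Ω.

Z = 18.4 + j2.035 Ω = 18.51∠6.3° Ω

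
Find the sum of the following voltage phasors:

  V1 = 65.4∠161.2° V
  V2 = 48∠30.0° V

Step 1 — Convert each phasor to rectangular form:
  V1 = 65.4·(cos(161.2°) + j·sin(161.2°)) = -61.91 + j21.08 V
  V2 = 48·(cos(30.0°) + j·sin(30.0°)) = 41.57 + j24 V
Step 2 — Sum components: V_total = -20.34 + j45.08 V.
Step 3 — Convert to polar: |V_total| = 49.45 V, ∠V_total = 114.3°.

V_total = 49.45∠114.3° V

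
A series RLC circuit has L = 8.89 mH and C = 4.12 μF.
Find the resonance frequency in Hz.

Step 1 — Resonance condition Im(Z)=0 gives ω₀ = 1/√(LC).
Step 2 — ω₀ = 1/√(0.00889·4.12e-06) = 5225 rad/s.
Step 3 — f₀ = ω₀/(2π) = 831.6 Hz.

f₀ = 831.6 Hz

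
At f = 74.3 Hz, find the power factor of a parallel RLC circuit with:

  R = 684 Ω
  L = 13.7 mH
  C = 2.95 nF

Step 1 — Angular frequency: ω = 2π·f = 2π·74.3 = 466.8 rad/s.
Step 2 — Component impedances:
  R: Z = R = 684 Ω
  L: Z = jωL = j·466.8·0.0137 = 0 + j6.396 Ω
  C: Z = 1/(jωC) = -j/(ω·C) = 0 - j7.261e+05 Ω
Step 3 — Parallel combination: 1/Z_total = 1/R + 1/L + 1/C; Z_total = 0.0598 + j6.395 Ω = 6.395∠89.5° Ω.
Step 4 — Power factor: PF = cos(φ) = Re(Z)/|Z| = 0.059799/6.3955 = 0.00935.
Step 5 — Type: Im(Z) = 6.395 ⇒ lagging (phase φ = 89.5°).

PF = 0.00935 (lagging, φ = 89.5°)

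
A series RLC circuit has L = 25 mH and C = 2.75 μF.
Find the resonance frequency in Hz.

Step 1 — Resonance condition Im(Z)=0 gives ω₀ = 1/√(LC).
Step 2 — ω₀ = 1/√(0.025·2.75e-06) = 3814 rad/s.
Step 3 — f₀ = ω₀/(2π) = 607 Hz.

f₀ = 607 Hz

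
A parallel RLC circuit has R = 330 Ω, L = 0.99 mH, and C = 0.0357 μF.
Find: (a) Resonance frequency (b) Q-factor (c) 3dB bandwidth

Step 1 — Resonance: ω₀ = 1/√(LC) = 1/√(0.00099·3.57e-08) = 1.682e+05 rad/s.
Step 2 — f₀ = ω₀/(2π) = 2.677e+04 Hz.
Step 3 — Parallel Q: Q = R/(ω₀L) = 330/(1.682e+05·0.00099) = 1.982.
Step 4 — Bandwidth: Δω = ω₀/Q = 8.488e+04 rad/s; BW = Δω/(2π) = 1.351e+04 Hz.

(a) f₀ = 2.677e+04 Hz  (b) Q = 1.982  (c) BW = 1.351e+04 Hz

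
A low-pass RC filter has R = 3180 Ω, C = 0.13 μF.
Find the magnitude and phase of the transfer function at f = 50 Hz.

Step 1 — Angular frequency: ω = 2π·50 = 314.2 rad/s.
Step 2 — Transfer function: H(jω) = 1/(1 + jωRC).
Step 3 — Denominator: 1 + jωRC = 1 + j·314.2·3180·1.3e-07 = 1 + j0.1299.
Step 4 — H = 0.9834 - j0.1277.
Step 5 — Magnitude: |H| = 0.9917 (-0.1 dB); phase: φ = -7.4°.

|H| = 0.9917 (-0.1 dB), φ = -7.4°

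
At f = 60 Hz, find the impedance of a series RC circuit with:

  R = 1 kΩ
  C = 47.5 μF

Step 1 — Angular frequency: ω = 2π·f = 2π·60 = 377 rad/s.
Step 2 — Component impedances:
  R: Z = R = 1000 Ω
  C: Z = 1/(jωC) = -j/(ω·C) = 0 - j55.84 Ω
Step 3 — Series combination: Z_total = R + C = 1000 - j55.84 Ω = 1002∠-3.2° Ω.

Z = 1000 - j55.84 Ω = 1002∠-3.2° Ω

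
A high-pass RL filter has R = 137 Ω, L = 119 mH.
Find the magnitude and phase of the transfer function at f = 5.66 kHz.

Step 1 — Angular frequency: ω = 2π·5660 = 3.556e+04 rad/s.
Step 2 — Transfer function: H(jω) = jωL/(R + jωL).
Step 3 — Numerator jωL = j·4232; denominator R + jωL = 137 + j4232.
Step 4 — H = 0.999 + j0.03234.
Step 5 — Magnitude: |H| = 0.9995 (-0.0 dB); phase: φ = 1.9°.

|H| = 0.9995 (-0.0 dB), φ = 1.9°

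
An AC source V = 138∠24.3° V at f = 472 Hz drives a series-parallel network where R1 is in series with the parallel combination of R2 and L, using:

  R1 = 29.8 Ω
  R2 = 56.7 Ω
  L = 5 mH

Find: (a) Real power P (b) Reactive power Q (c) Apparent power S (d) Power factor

Step 1 — Angular frequency: ω = 2π·f = 2π·472 = 2966 rad/s.
Step 2 — Component impedances:
  R1: Z = R = 29.8 Ω
  R2: Z = R = 56.7 Ω
  L: Z = jωL = j·2966·0.005 = 0 + j14.83 Ω
Step 3 — Parallel branch: R2 || L = 1/(1/R2 + 1/L) = 3.63 + j13.88 Ω.
Step 4 — Series with R1: Z_total = R1 + (R2 || L) = 33.43 + j13.88 Ω = 36.2∠22.5° Ω.
Step 5 — Source phasor: V = 138∠24.3° V = 125.8 + j56.79 V.
Step 6 — Current: I = V / Z = 3.811 + j0.1166 A = 3.813∠1.8° A.
Step 7 — Complex power: S = V·I* = 485.9 + j201.7 VA.
Step 8 — Real power: P = Re(S) = 485.9 W.
Step 9 — Reactive power: Q = Im(S) = 201.7 VAR.
Step 10 — Apparent power: |S| = 526.1 VA.
Step 11 — Power factor: PF = P/|S| = 0.9236 (lagging).

(a) P = 485.9 W  (b) Q = 201.7 VAR  (c) S = 526.1 VA  (d) PF = 0.9236 (lagging)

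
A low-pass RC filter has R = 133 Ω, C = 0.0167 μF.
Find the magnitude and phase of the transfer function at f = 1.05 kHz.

Step 1 — Angular frequency: ω = 2π·1050 = 6597 rad/s.
Step 2 — Transfer function: H(jω) = 1/(1 + jωRC).
Step 3 — Denominator: 1 + jωRC = 1 + j·6597·133·1.67e-08 = 1 + j0.01465.
Step 4 — H = 0.9998 - j0.01465.
Step 5 — Magnitude: |H| = 0.9999 (-0.0 dB); phase: φ = -0.8°.

|H| = 0.9999 (-0.0 dB), φ = -0.8°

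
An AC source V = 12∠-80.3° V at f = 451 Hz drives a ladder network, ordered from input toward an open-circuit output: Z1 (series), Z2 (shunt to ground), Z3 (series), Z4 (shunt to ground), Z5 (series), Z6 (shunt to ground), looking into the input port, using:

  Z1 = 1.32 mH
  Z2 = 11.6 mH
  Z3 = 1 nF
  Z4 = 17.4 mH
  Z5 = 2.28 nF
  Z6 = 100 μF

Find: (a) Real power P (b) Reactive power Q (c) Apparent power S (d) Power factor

Step 1 — Angular frequency: ω = 2π·f = 2π·451 = 2834 rad/s.
Step 2 — Component impedances:
  Z1: Z = jωL = j·2834·0.00132 = 0 + j3.741 Ω
  Z2: Z = jωL = j·2834·0.0116 = 0 + j32.87 Ω
  Z3: Z = 1/(jωC) = -j/(ω·C) = 0 - j3.529e+05 Ω
  Z4: Z = jωL = j·2834·0.0174 = 0 + j49.31 Ω
  Z5: Z = 1/(jωC) = -j/(ω·C) = 0 - j1.548e+05 Ω
  Z6: Z = 1/(jωC) = -j/(ω·C) = 0 - j3.529 Ω
Step 3 — Ladder network (open output): work backward from the far end, alternating series and parallel combinations. Z_in = 0 + j36.61 Ω = 36.61∠90.0° Ω.
Step 4 — Source phasor: V = 12∠-80.3° V = 2.022 - j11.83 V.
Step 5 — Current: I = V / Z = -0.3231 - j0.05522 A = 0.3277∠-170.3° A.
Step 6 — Complex power: S = V·I* = 0 + j3.933 VA.
Step 7 — Real power: P = Re(S) = 0 W.
Step 8 — Reactive power: Q = Im(S) = 3.933 VAR.
Step 9 — Apparent power: |S| = 3.933 VA.
Step 10 — Power factor: PF = P/|S| = 0 (lagging).

(a) P = 0 W  (b) Q = 3.933 VAR  (c) S = 3.933 VA  (d) PF = 0 (lagging)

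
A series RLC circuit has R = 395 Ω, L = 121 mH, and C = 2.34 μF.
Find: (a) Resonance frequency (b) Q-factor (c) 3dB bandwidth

Step 1 — Resonance condition Im(Z)=0 gives ω₀ = 1/√(LC).
Step 2 — ω₀ = 1/√(0.121·2.34e-06) = 1879 rad/s.
Step 3 — f₀ = ω₀/(2π) = 299.1 Hz.
Step 4 — Series Q: Q = ω₀L/R = 1879·0.121/395 = 0.5757.
Step 5 — 3dB bandwidth: Δω = ω₀/Q = 3264 rad/s; BW = Δω/(2π) = 519.6 Hz.

(a) f₀ = 299.1 Hz  (b) Q = 0.5757  (c) BW = 519.6 Hz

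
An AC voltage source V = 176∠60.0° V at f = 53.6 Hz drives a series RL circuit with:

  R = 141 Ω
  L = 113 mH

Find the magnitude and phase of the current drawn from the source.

Step 1 — Angular frequency: ω = 2π·f = 2π·53.6 = 336.8 rad/s.
Step 2 — Component impedances:
  R: Z = R = 141 Ω
  L: Z = jωL = j·336.8·0.113 = 0 + j38.06 Ω
Step 3 — Series combination: Z_total = R + L = 141 + j38.06 Ω = 146∠15.1° Ω.
Step 4 — Source phasor: V = 176∠60.0° V = 88 + j152.4 V.
Step 5 — Ohm's law: I = V / Z_total = (88 + j152.4) / (141 + j38.06) = 0.8537 + j0.8506 A.
Step 6 — Convert to polar: |I| = 1.205 A, ∠I = 44.9°.

I = 1.205∠44.9° A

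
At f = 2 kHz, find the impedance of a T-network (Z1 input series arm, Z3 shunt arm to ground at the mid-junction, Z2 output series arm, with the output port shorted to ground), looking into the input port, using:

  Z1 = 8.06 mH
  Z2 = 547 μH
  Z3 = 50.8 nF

Step 1 — Angular frequency: ω = 2π·f = 2π·2000 = 1.257e+04 rad/s.
Step 2 — Component impedances:
  Z1: Z = jωL = j·1.257e+04·0.00806 = 0 + j101.3 Ω
  Z2: Z = jωL = j·1.257e+04·0.000547 = 0 + j6.874 Ω
  Z3: Z = 1/(jωC) = -j/(ω·C) = 0 - j1566 Ω
Step 3 — With the output port shorted to ground, the output series arm Z2 runs from the junction to ground; the shunt arm Z3 also runs from the junction to ground. They appear in parallel: Z3 || Z2 = 0 + j6.904 Ω.
Step 4 — Series with input arm Z1: Z_in = Z1 + (Z3 || Z2) = 0 + j108.2 Ω = 108.2∠90.0° Ω.

Z = 0 + j108.2 Ω = 108.2∠90.0° Ω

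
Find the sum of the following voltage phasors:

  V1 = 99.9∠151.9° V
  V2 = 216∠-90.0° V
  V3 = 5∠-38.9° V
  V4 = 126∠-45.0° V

Step 1 — Convert each phasor to rectangular form:
  V1 = 99.9·(cos(151.9°) + j·sin(151.9°)) = -88.12 + j47.05 V
  V2 = 216·(cos(-90.0°) + j·sin(-90.0°)) = 0 - j216 V
  V3 = 5·(cos(-38.9°) + j·sin(-38.9°)) = 3.891 - j3.14 V
  V4 = 126·(cos(-45.0°) + j·sin(-45.0°)) = 89.1 - j89.1 V
Step 2 — Sum components: V_total = 4.862 - j261.2 V.
Step 3 — Convert to polar: |V_total| = 261.2 V, ∠V_total = -88.9°.

V_total = 261.2∠-88.9° V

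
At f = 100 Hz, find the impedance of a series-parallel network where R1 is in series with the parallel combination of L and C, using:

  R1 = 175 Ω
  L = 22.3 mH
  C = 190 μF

Step 1 — Angular frequency: ω = 2π·f = 2π·100 = 628.3 rad/s.
Step 2 — Component impedances:
  R1: Z = R = 175 Ω
  L: Z = jωL = j·628.3·0.0223 = 0 + j14.01 Ω
  C: Z = 1/(jωC) = -j/(ω·C) = 0 - j8.377 Ω
Step 3 — Parallel branch: L || C = 1/(1/L + 1/C) = 0 - j20.83 Ω.
Step 4 — Series with R1: Z_total = R1 + (L || C) = 175 - j20.83 Ω = 176.2∠-6.8° Ω.

Z = 175 - j20.83 Ω = 176.2∠-6.8° Ω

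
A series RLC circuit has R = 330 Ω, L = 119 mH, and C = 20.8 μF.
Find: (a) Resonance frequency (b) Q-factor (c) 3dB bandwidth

Step 1 — Resonance: ω₀ = 1/√(LC) = 1/√(0.119·2.08e-05) = 635.6 rad/s.
Step 2 — f₀ = ω₀/(2π) = 101.2 Hz.
Step 3 — Series Q: Q = ω₀L/R = 635.6·0.119/330 = 0.2292.
Step 4 — Bandwidth: Δω = ω₀/Q = 2773 rad/s; BW = Δω/(2π) = 441.4 Hz.

(a) f₀ = 101.2 Hz  (b) Q = 0.2292  (c) BW = 441.4 Hz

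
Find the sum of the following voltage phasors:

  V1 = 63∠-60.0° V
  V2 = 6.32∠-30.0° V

Step 1 — Convert each phasor to rectangular form:
  V1 = 63·(cos(-60.0°) + j·sin(-60.0°)) = 31.5 - j54.56 V
  V2 = 6.32·(cos(-30.0°) + j·sin(-30.0°)) = 5.473 - j3.16 V
Step 2 — Sum components: V_total = 36.97 - j57.72 V.
Step 3 — Convert to polar: |V_total| = 68.55 V, ∠V_total = -57.4°.

V_total = 68.55∠-57.4° V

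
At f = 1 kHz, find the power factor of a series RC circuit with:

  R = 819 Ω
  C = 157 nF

Step 1 — Angular frequency: ω = 2π·f = 2π·1000 = 6283 rad/s.
Step 2 — Component impedances:
  R: Z = R = 819 Ω
  C: Z = 1/(jωC) = -j/(ω·C) = 0 - j1014 Ω
Step 3 — Series combination: Z_total = R + C = 819 - j1014 Ω = 1303∠-51.1° Ω.
Step 4 — Power factor: PF = cos(φ) = Re(Z)/|Z| = 819/1303.23 = 0.6284.
Step 5 — Type: Im(Z) = -1014 ⇒ leading (phase φ = -51.1°).

PF = 0.6284 (leading, φ = -51.1°)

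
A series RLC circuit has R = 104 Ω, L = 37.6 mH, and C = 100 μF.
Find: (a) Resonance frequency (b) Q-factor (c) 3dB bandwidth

Step 1 — Resonance: ω₀ = 1/√(LC) = 1/√(0.0376·0.0001) = 515.7 rad/s.
Step 2 — f₀ = ω₀/(2π) = 82.08 Hz.
Step 3 — Series Q: Q = ω₀L/R = 515.7·0.0376/104 = 0.1864.
Step 4 — Bandwidth: Δω = ω₀/Q = 2766 rad/s; BW = Δω/(2π) = 440.2 Hz.

(a) f₀ = 82.08 Hz  (b) Q = 0.1864  (c) BW = 440.2 Hz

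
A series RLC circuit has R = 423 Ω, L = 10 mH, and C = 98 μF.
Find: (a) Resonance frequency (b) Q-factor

Step 1 — Resonance condition Im(Z)=0 gives ω₀ = 1/√(LC).
Step 2 — ω₀ = 1/√(0.01·9.8e-05) = 1010 rad/s.
Step 3 — f₀ = ω₀/(2π) = 160.8 Hz.
Step 4 — Series Q: Q = ω₀L/R = 1010·0.01/423 = 0.02388.

(a) f₀ = 160.8 Hz  (b) Q = 0.02388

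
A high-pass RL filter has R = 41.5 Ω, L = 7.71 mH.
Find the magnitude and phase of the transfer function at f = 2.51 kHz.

Step 1 — Angular frequency: ω = 2π·2510 = 1.577e+04 rad/s.
Step 2 — Transfer function: H(jω) = jωL/(R + jωL).
Step 3 — Numerator jωL = j·121.6; denominator R + jωL = 41.5 + j121.6.
Step 4 — H = 0.8957 + j0.3057.
Step 5 — Magnitude: |H| = 0.9464 (-0.5 dB); phase: φ = 18.8°.

|H| = 0.9464 (-0.5 dB), φ = 18.8°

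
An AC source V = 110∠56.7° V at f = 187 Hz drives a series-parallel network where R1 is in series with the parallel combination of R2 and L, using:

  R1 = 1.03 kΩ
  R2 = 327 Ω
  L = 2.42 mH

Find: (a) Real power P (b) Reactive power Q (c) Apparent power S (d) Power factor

Step 1 — Angular frequency: ω = 2π·f = 2π·187 = 1175 rad/s.
Step 2 — Component impedances:
  R1: Z = R = 1030 Ω
  R2: Z = R = 327 Ω
  L: Z = jωL = j·1175·0.00242 = 0 + j2.843 Ω
Step 3 — Parallel branch: R2 || L = 1/(1/R2 + 1/L) = 0.02472 + j2.843 Ω.
Step 4 — Series with R1: Z_total = R1 + (R2 || L) = 1030 + j2.843 Ω = 1030∠0.2° Ω.
Step 5 — Source phasor: V = 110∠56.7° V = 60.39 + j91.94 V.
Step 6 — Current: I = V / Z = 0.05888 + j0.0891 A = 0.1068∠56.5° A.
Step 7 — Complex power: S = V·I* = 11.75 + j0.03243 VA.
Step 8 — Real power: P = Re(S) = 11.75 W.
Step 9 — Reactive power: Q = Im(S) = 0.03243 VAR.
Step 10 — Apparent power: |S| = 11.75 VA.
Step 11 — Power factor: PF = P/|S| = 1 (lagging).

(a) P = 11.75 W  (b) Q = 0.03243 VAR  (c) S = 11.75 VA  (d) PF = 1 (lagging)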